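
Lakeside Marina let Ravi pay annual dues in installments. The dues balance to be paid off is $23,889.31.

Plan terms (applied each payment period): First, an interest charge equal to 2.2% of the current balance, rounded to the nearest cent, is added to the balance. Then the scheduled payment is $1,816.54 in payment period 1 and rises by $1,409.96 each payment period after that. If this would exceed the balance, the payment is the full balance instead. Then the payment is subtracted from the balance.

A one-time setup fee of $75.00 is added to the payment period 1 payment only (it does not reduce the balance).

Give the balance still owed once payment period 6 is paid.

Payment period 1: $23,889.31 +$525.56 interest = $24,414.87; pay $1,816.54 (+ $75.00 fee) → $22,598.33
Payment period 2: $22,598.33 +$497.16 interest = $23,095.49; pay $3,226.50 → $19,868.99
Payment period 3: $19,868.99 +$437.12 interest = $20,306.11; pay $4,636.46 → $15,669.65
Payment period 4: $15,669.65 +$344.73 interest = $16,014.38; pay $6,046.42 → $9,967.96
Payment period 5: $9,967.96 +$219.30 interest = $10,187.26; pay $7,456.38 → $2,730.88
Payment period 6: $2,730.88 +$60.08 interest = $2,790.96; pay $2,790.96 → $0.00

$0.00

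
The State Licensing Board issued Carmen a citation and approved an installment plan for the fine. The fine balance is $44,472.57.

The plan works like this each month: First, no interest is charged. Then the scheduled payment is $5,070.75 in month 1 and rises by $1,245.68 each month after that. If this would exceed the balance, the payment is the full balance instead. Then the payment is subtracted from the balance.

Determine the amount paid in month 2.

# | Opening | Payment | End bal
1 | $44,472.57 | $5,070.75 | $39,401.82
2 | $39,401.82 | $6,316.43 | $33,085.39

$6,316.43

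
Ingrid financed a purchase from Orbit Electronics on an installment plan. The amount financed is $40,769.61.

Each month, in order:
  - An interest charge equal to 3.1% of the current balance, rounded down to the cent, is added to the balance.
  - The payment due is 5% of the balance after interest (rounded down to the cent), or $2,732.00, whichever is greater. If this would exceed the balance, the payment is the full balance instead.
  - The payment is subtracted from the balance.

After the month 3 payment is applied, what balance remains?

Month 1: $40,769.61 +$1,263.85 interest = $42,033.46; pay $2,732.00 → $39,301.46
Month 2: $39,301.46 +$1,218.34 interest = $40,519.80; pay $2,732.00 → $37,787.80
Month 3: $37,787.80 +$1,171.42 interest = $38,959.22; pay $2,732.00 → $36,227.22

$36,227.22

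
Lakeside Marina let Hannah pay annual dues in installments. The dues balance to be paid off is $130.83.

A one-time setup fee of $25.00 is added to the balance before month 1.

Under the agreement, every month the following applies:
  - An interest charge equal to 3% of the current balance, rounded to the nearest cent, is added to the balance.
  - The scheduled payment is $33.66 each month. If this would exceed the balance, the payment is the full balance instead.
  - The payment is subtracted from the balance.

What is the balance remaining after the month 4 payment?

# | Opening | Interest | Payment | End bal
1 | $155.83 | $4.67 | $33.66 | $126.84
2 | $126.84 | $3.81 | $33.66 | $96.99
3 | $96.99 | $2.91 | $33.66 | $66.24
4 | $66.24 | $1.99 | $33.66 | $34.57

$34.57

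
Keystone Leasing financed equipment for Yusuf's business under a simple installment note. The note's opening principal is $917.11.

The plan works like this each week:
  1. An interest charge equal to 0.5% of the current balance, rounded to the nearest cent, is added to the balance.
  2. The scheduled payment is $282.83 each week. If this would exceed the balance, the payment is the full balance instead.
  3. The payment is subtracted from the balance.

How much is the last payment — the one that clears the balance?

Week 1: opening $917.11; interest $4.59 → $921.70; payment $282.83; balance $638.87
Week 2: opening $638.87; interest $3.19 → $642.06; payment $282.83; balance $359.23
Week 3: opening $359.23; interest $1.80 → $361.03; payment $282.83; balance $78.20
Week 4: opening $78.20; interest $0.39 → $78.59; payment $78.59; balance $0.00

$78.59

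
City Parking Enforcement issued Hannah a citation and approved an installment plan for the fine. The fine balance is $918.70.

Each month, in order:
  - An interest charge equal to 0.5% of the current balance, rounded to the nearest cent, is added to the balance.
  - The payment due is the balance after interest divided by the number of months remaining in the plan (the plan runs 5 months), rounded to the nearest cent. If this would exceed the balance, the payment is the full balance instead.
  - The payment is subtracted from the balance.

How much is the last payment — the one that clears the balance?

Month 1: opening $918.70; interest $4.59 → $923.29; payment $184.66; balance $738.63
Month 2: opening $738.63; interest $3.69 → $742.32; payment $185.58; balance $556.74
Month 3: opening $556.74; interest $2.78 → $559.52; payment $186.51; balance $373.01
Month 4: opening $373.01; interest $1.87 → $374.88; payment $187.44; balance $187.44
Month 5: opening $187.44; interest $0.94 → $188.38; payment $188.38; balance $0.00

$188.38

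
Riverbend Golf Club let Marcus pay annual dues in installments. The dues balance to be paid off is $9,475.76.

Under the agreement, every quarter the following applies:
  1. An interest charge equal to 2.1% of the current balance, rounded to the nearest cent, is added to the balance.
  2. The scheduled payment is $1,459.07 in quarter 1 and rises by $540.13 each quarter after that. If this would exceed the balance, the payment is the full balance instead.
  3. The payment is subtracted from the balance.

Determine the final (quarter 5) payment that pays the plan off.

$1,008.80

Quarter 1: $9,475.76 +$198.99 interest = $9,674.75; pay $1,459.07 → $8,215.68
Quarter 2: $8,215.68 +$172.53 interest = $8,388.21; pay $1,999.20 → $6,389.01
Quarter 3: $6,389.01 +$134.17 interest = $6,523.18; pay $2,539.33 → $3,983.85
Quarter 4: $3,983.85 +$83.66 interest = $4,067.51; pay $3,079.46 → $988.05
Quarter 5: $988.05 +$20.75 interest = $1,008.80; pay $1,008.80 → $0.00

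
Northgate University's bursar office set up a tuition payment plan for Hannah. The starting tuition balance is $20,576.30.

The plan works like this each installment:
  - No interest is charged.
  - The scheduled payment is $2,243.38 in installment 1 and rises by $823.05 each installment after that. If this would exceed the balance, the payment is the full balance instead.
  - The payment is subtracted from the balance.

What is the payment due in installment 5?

$5,535.58

Installment 1: $20,576.30 − $2,243.38 → $18,332.92
Installment 2: $18,332.92 − $3,066.43 → $15,266.49
Installment 3: $15,266.49 − $3,889.48 → $11,377.01
Installment 4: $11,377.01 − $4,712.53 → $6,664.48
Installment 5: $6,664.48 − $5,535.58 → $1,128.90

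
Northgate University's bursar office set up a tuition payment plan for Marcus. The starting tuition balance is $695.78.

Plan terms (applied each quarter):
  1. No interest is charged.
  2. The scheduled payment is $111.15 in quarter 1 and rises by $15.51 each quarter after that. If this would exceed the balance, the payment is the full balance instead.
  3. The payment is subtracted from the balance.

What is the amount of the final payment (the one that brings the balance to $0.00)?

# | Opening | Payment | End bal
1 | $695.78 | $111.15 | $584.63
2 | $584.63 | $126.66 | $457.97
3 | $457.97 | $142.17 | $315.80
4 | $315.80 | $157.68 | $158.12
5 | $158.12 | $158.12 | $0.00

$158.12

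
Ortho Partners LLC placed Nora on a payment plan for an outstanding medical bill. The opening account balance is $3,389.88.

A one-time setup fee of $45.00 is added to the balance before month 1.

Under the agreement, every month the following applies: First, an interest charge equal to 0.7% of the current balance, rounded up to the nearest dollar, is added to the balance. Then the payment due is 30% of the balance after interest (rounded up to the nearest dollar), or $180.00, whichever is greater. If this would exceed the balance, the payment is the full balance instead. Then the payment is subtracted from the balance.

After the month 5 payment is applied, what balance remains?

$596.88

Month 1: opening $3,434.88; interest $25.00 → $3,459.88; payment $1,038.00; balance $2,421.88
Month 2: opening $2,421.88; interest $17.00 → $2,438.88; payment $732.00; balance $1,706.88
Month 3: opening $1,706.88; interest $12.00 → $1,718.88; payment $516.00; balance $1,202.88
Month 4: opening $1,202.88; interest $9.00 → $1,211.88; payment $364.00; balance $847.88
Month 5: opening $847.88; interest $6.00 → $853.88; payment $257.00; balance $596.88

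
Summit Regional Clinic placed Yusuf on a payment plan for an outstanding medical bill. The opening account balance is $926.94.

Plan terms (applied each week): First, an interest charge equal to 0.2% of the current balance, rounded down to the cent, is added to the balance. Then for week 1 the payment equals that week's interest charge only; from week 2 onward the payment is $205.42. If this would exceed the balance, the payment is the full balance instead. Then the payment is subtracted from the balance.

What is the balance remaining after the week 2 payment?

Week 1: $926.94 +$1.85 interest = $928.79; pay $1.85 → $926.94
Week 2: $926.94 +$1.85 interest = $928.79; pay $205.42 → $723.37

$723.37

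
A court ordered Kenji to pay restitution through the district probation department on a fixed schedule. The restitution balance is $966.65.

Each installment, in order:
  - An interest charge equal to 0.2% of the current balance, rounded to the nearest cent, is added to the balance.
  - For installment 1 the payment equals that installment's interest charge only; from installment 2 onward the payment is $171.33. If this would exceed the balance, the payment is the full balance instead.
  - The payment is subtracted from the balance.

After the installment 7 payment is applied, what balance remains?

$0.00

Installment 1: opening $966.65; interest $1.93 → $968.58; payment $1.93; balance $966.65
Installment 2: opening $966.65; interest $1.93 → $968.58; payment $171.33; balance $797.25
Installment 3: opening $797.25; interest $1.59 → $798.84; payment $171.33; balance $627.51
Installment 4: opening $627.51; interest $1.26 → $628.77; payment $171.33; balance $457.44
Installment 5: opening $457.44; interest $0.91 → $458.35; payment $171.33; balance $287.02
Installment 6: opening $287.02; interest $0.57 → $287.59; payment $171.33; balance $116.26
Installment 7: opening $116.26; interest $0.23 → $116.49; payment $116.49; balance $0.00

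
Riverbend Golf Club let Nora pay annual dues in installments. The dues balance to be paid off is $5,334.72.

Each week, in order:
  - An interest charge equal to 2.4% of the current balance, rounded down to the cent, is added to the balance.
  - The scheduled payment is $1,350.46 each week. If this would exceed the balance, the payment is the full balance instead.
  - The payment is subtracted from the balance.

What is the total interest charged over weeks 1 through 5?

Week 1: opening $5,334.72; interest $128.03 → $5,462.75; payment $1,350.46; balance $4,112.29
Week 2: opening $4,112.29; interest $98.69 → $4,210.98; payment $1,350.46; balance $2,860.52
Week 3: opening $2,860.52; interest $68.65 → $2,929.17; payment $1,350.46; balance $1,578.71
Week 4: opening $1,578.71; interest $37.88 → $1,616.59; payment $1,350.46; balance $266.13
Week 5: opening $266.13; interest $6.38 → $272.51; payment $272.51; balance $0.00
Total interest: $128.03 + $98.69 + $68.65 + $37.88 + $6.38 = $339.63

$339.63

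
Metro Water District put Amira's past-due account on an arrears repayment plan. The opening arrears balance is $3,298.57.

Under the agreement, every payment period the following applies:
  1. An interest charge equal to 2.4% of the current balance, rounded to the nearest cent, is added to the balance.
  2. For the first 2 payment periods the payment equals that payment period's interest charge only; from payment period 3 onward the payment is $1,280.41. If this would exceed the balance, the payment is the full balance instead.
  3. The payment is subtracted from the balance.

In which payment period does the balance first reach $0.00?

Payment period 1: opening $3,298.57; interest $79.17 → $3,377.74; payment $79.17; balance $3,298.57
Payment period 2: opening $3,298.57; interest $79.17 → $3,377.74; payment $79.17; balance $3,298.57
Payment period 3: opening $3,298.57; interest $79.17 → $3,377.74; payment $1,280.41; balance $2,097.33
Payment period 4: opening $2,097.33; interest $50.34 → $2,147.67; payment $1,280.41; balance $867.26
Payment period 5: opening $867.26; interest $20.81 → $888.07; payment $888.07; balance $0.00
Balance reaches $0.00 in payment period 5.

5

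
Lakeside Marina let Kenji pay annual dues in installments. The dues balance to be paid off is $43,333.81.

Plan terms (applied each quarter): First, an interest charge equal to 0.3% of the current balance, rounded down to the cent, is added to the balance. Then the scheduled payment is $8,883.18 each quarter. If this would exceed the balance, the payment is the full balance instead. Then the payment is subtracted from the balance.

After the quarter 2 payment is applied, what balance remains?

# | Opening | Interest | Payment | End bal
1 | $43,333.81 | $130.00 | $8,883.18 | $34,580.63
2 | $34,580.63 | $103.74 | $8,883.18 | $25,801.19

$25,801.19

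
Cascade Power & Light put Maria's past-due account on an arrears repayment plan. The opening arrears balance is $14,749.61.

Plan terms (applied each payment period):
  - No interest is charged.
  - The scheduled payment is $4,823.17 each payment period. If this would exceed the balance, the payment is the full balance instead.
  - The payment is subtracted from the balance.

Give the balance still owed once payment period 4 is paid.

Payment period 1: opening $14,749.61; payment $4,823.17; balance $9,926.44
Payment period 2: opening $9,926.44; payment $4,823.17; balance $5,103.27
Payment period 3: opening $5,103.27; payment $4,823.17; balance $280.10
Payment period 4: opening $280.10; payment $280.10; balance $0.00

$0.00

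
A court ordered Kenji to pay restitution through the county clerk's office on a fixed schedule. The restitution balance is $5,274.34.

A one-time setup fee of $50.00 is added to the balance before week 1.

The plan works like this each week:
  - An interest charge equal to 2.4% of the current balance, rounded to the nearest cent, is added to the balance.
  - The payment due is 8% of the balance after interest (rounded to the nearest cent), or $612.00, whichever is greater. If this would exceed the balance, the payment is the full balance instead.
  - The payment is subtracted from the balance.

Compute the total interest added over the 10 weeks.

Week 1: opening $5,324.34; interest $127.78 → $5,452.12; payment $612.00; balance $4,840.12
Week 2: opening $4,840.12; interest $116.16 → $4,956.28; payment $612.00; balance $4,344.28
Week 3: opening $4,344.28; interest $104.26 → $4,448.54; payment $612.00; balance $3,836.54
Week 4: opening $3,836.54; interest $92.08 → $3,928.62; payment $612.00; balance $3,316.62
Week 5: opening $3,316.62; interest $79.60 → $3,396.22; payment $612.00; balance $2,784.22
Week 6: opening $2,784.22; interest $66.82 → $2,851.04; payment $612.00; balance $2,239.04
Week 7: opening $2,239.04; interest $53.74 → $2,292.78; payment $612.00; balance $1,680.78
Week 8: opening $1,680.78; interest $40.34 → $1,721.12; payment $612.00; balance $1,109.12
Week 9: opening $1,109.12; interest $26.62 → $1,135.74; payment $612.00; balance $523.74
Week 10: opening $523.74; interest $12.57 → $536.31; payment $536.31; balance $0.00
Total interest: $127.78 + $116.16 + $104.26 + $92.08 + $79.60 + $66.82 + $53.74 + $40.34 + $26.62 + $12.57 = $719.97

$719.97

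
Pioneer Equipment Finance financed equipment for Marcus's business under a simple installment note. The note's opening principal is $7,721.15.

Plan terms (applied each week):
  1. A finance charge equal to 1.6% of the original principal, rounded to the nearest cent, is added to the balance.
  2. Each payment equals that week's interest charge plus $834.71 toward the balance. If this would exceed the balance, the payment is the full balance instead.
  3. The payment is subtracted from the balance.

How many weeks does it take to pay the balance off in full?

# | Opening | Interest | Payment | End bal
1 | $7,721.15 | $123.54 | $958.25 | $6,886.44
2 | $6,886.44 | $123.54 | $958.25 | $6,051.73
3 | $6,051.73 | $123.54 | $958.25 | $5,217.02
4 | $5,217.02 | $123.54 | $958.25 | $4,382.31
5 | $4,382.31 | $123.54 | $958.25 | $3,547.60
6 | $3,547.60 | $123.54 | $958.25 | $2,712.89
7 | $2,712.89 | $123.54 | $958.25 | $1,878.18
8 | $1,878.18 | $123.54 | $958.25 | $1,043.47
9 | $1,043.47 | $123.54 | $958.25 | $208.76
10 | $208.76 | $123.54 | $332.30 | $0.00
Balance reaches $0.00 in week 10.

10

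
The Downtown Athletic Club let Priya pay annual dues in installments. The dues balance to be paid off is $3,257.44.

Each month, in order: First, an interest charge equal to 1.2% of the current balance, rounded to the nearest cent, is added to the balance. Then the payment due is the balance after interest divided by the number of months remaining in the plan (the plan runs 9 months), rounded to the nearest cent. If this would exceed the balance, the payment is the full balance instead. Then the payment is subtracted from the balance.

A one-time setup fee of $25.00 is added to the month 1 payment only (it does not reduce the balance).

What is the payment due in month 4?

Month 1: opening $3,257.44; interest $39.09 → $3,296.53; payment $366.28 (+ $25.00 fee); balance $2,930.25
Month 2: opening $2,930.25; interest $35.16 → $2,965.41; payment $370.68; balance $2,594.73
Month 3: opening $2,594.73; interest $31.14 → $2,625.87; payment $375.12; balance $2,250.75
Month 4: opening $2,250.75; interest $27.01 → $2,277.76; payment $379.63; balance $1,898.13

$379.63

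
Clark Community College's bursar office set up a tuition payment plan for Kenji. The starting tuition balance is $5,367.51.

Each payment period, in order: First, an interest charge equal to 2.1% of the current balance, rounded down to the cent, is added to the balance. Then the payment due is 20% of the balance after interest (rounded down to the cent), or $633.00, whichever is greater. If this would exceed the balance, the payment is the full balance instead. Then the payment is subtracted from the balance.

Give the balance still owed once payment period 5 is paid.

$1,769.80

Payment period 1: $5,367.51 +$112.71 interest = $5,480.22; pay $1,096.04 → $4,384.18
Payment period 2: $4,384.18 +$92.06 interest = $4,476.24; pay $895.24 → $3,581.00
Payment period 3: $3,581.00 +$75.20 interest = $3,656.20; pay $731.24 → $2,924.96
Payment period 4: $2,924.96 +$61.42 interest = $2,986.38; pay $633.00 → $2,353.38
Payment period 5: $2,353.38 +$49.42 interest = $2,402.80; pay $633.00 → $1,769.80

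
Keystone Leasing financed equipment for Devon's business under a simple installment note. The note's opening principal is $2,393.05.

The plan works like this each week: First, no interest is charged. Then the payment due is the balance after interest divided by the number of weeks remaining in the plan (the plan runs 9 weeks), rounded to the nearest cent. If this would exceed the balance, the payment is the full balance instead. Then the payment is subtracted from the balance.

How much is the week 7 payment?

$265.89

Week 1: $2,393.05 − $265.89 → $2,127.16
Week 2: $2,127.16 − $265.90 → $1,861.26
Week 3: $1,861.26 − $265.89 → $1,595.37
Week 4: $1,595.37 − $265.90 → $1,329.47
Week 5: $1,329.47 − $265.89 → $1,063.58
Week 6: $1,063.58 − $265.90 → $797.68
Week 7: $797.68 − $265.89 → $531.79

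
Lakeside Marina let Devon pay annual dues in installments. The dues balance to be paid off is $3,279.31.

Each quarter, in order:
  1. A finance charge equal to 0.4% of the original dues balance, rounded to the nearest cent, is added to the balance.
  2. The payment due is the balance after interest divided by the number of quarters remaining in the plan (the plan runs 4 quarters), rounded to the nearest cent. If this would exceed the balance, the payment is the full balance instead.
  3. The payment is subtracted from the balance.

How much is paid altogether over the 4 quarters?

$3,331.79

Quarter 1: opening $3,279.31; interest $13.12 → $3,292.43; payment $823.11; balance $2,469.32
Quarter 2: opening $2,469.32; interest $13.12 → $2,482.44; payment $827.48; balance $1,654.96
Quarter 3: opening $1,654.96; interest $13.12 → $1,668.08; payment $834.04; balance $834.04
Quarter 4: opening $834.04; interest $13.12 → $847.16; payment $847.16; balance $0.00
Total paid: $3,331.79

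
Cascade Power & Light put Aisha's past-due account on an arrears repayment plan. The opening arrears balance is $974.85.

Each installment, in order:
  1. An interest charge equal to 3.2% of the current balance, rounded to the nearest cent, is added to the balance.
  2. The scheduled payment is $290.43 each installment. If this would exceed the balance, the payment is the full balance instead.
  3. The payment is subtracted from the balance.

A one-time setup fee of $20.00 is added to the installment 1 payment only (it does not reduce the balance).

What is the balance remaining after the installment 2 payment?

# | Opening | Interest | Payment | Fee | End bal
1 | $974.85 | $31.20 | $290.43 | $20.00 | $715.62
2 | $715.62 | $22.90 | $290.43 | — | $448.09

$448.09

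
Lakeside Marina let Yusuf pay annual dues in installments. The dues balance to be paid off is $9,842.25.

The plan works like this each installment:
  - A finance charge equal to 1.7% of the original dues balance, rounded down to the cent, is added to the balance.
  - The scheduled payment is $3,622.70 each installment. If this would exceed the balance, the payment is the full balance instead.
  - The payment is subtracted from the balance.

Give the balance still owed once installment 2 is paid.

$2,931.47

Installment 1: opening $9,842.25; interest $167.31 → $10,009.56; payment $3,622.70; balance $6,386.86
Installment 2: opening $6,386.86; interest $167.31 → $6,554.17; payment $3,622.70; balance $2,931.47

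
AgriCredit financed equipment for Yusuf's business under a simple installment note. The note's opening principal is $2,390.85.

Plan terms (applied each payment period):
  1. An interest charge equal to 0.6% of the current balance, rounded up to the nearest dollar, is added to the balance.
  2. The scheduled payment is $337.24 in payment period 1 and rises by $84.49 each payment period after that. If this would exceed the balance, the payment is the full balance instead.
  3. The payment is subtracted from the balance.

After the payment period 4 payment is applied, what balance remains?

Payment period 1: opening $2,390.85; interest $15.00 → $2,405.85; payment $337.24; balance $2,068.61
Payment period 2: opening $2,068.61; interest $13.00 → $2,081.61; payment $421.73; balance $1,659.88
Payment period 3: opening $1,659.88; interest $10.00 → $1,669.88; payment $506.22; balance $1,163.66
Payment period 4: opening $1,163.66; interest $7.00 → $1,170.66; payment $590.71; balance $579.95

$579.95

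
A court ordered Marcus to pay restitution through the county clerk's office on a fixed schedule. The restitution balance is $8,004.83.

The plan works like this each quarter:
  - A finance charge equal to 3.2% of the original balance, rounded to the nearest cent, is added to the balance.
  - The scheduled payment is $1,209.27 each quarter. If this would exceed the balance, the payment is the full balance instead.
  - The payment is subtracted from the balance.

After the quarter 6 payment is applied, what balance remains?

$2,286.11

Quarter 1: opening $8,004.83; interest $256.15 → $8,260.98; payment $1,209.27; balance $7,051.71
Quarter 2: opening $7,051.71; interest $256.15 → $7,307.86; payment $1,209.27; balance $6,098.59
Quarter 3: opening $6,098.59; interest $256.15 → $6,354.74; payment $1,209.27; balance $5,145.47
Quarter 4: opening $5,145.47; interest $256.15 → $5,401.62; payment $1,209.27; balance $4,192.35
Quarter 5: opening $4,192.35; interest $256.15 → $4,448.50; payment $1,209.27; balance $3,239.23
Quarter 6: opening $3,239.23; interest $256.15 → $3,495.38; payment $1,209.27; balance $2,286.11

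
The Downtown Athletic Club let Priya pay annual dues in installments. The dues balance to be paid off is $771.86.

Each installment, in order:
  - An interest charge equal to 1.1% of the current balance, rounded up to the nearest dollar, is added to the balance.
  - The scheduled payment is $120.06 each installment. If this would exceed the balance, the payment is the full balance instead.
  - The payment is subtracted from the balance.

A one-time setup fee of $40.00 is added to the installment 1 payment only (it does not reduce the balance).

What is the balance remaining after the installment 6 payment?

Installment 1: opening $771.86; interest $9.00 → $780.86; payment $120.06 (+ $40.00 fee); balance $660.80
Installment 2: opening $660.80; interest $8.00 → $668.80; payment $120.06; balance $548.74
Installment 3: opening $548.74; interest $7.00 → $555.74; payment $120.06; balance $435.68
Installment 4: opening $435.68; interest $5.00 → $440.68; payment $120.06; balance $320.62
Installment 5: opening $320.62; interest $4.00 → $324.62; payment $120.06; balance $204.56
Installment 6: opening $204.56; interest $3.00 → $207.56; payment $120.06; balance $87.50

$87.50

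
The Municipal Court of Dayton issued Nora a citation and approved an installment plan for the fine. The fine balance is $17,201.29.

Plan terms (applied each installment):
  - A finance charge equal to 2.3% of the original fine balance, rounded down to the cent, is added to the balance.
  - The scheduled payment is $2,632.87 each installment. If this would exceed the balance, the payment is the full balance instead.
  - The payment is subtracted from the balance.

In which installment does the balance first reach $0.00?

# | Opening | Interest | Payment | End bal
1 | $17,201.29 | $395.62 | $2,632.87 | $14,964.04
2 | $14,964.04 | $395.62 | $2,632.87 | $12,726.79
3 | $12,726.79 | $395.62 | $2,632.87 | $10,489.54
4 | $10,489.54 | $395.62 | $2,632.87 | $8,252.29
5 | $8,252.29 | $395.62 | $2,632.87 | $6,015.04
6 | $6,015.04 | $395.62 | $2,632.87 | $3,777.79
7 | $3,777.79 | $395.62 | $2,632.87 | $1,540.54
8 | $1,540.54 | $395.62 | $1,936.16 | $0.00
Balance reaches $0.00 in installment 8.

8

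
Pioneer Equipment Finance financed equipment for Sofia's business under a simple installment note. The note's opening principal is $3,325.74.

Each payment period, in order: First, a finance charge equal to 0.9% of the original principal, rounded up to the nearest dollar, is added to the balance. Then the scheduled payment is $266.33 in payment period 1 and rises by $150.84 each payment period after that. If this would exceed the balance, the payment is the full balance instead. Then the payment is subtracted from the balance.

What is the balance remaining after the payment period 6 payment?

$0.00

Payment period 1: $3,325.74 +$30.00 interest = $3,355.74; pay $266.33 → $3,089.41
Payment period 2: $3,089.41 +$30.00 interest = $3,119.41; pay $417.17 → $2,702.24
Payment period 3: $2,702.24 +$30.00 interest = $2,732.24; pay $568.01 → $2,164.23
Payment period 4: $2,164.23 +$30.00 interest = $2,194.23; pay $718.85 → $1,475.38
Payment period 5: $1,475.38 +$30.00 interest = $1,505.38; pay $869.69 → $635.69
Payment period 6: $635.69 +$30.00 interest = $665.69; pay $665.69 → $0.00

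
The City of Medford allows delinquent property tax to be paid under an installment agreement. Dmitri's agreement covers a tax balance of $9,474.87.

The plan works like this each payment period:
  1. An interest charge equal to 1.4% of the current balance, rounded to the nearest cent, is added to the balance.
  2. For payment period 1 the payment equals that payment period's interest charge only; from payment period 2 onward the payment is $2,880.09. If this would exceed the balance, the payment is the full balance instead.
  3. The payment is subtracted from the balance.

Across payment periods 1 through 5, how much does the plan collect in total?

Payment period 1: opening $9,474.87; interest $132.65 → $9,607.52; payment $132.65; balance $9,474.87
Payment period 2: opening $9,474.87; interest $132.65 → $9,607.52; payment $2,880.09; balance $6,727.43
Payment period 3: opening $6,727.43; interest $94.18 → $6,821.61; payment $2,880.09; balance $3,941.52
Payment period 4: opening $3,941.52; interest $55.18 → $3,996.70; payment $2,880.09; balance $1,116.61
Payment period 5: opening $1,116.61; interest $15.63 → $1,132.24; payment $1,132.24; balance $0.00
Total paid: $9,905.16

$9,905.16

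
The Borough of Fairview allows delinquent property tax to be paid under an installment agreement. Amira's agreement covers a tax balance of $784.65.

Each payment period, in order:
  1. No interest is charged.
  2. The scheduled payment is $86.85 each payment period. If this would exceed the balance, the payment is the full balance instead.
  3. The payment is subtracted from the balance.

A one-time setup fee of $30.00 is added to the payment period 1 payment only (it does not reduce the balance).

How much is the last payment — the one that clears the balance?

Payment period 1: $784.65 − $86.85 (+ $30.00 fee) → $697.80
Payment period 2: $697.80 − $86.85 → $610.95
Payment period 3: $610.95 − $86.85 → $524.10
Payment period 4: $524.10 − $86.85 → $437.25
Payment period 5: $437.25 − $86.85 → $350.40
Payment period 6: $350.40 − $86.85 → $263.55
Payment period 7: $263.55 − $86.85 → $176.70
Payment period 8: $176.70 − $86.85 → $89.85
Payment period 9: $89.85 − $86.85 → $3.00
Payment period 10: $3.00 − $3.00 → $0.00

$3.00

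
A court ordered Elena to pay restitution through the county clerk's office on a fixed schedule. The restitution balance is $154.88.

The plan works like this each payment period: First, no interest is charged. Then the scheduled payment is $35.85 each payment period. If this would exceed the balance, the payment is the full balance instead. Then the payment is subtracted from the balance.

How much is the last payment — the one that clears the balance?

Payment period 1: $154.88 − $35.85 → $119.03
Payment period 2: $119.03 − $35.85 → $83.18
Payment period 3: $83.18 − $35.85 → $47.33
Payment period 4: $47.33 − $35.85 → $11.48
Payment period 5: $11.48 − $11.48 → $0.00

$11.48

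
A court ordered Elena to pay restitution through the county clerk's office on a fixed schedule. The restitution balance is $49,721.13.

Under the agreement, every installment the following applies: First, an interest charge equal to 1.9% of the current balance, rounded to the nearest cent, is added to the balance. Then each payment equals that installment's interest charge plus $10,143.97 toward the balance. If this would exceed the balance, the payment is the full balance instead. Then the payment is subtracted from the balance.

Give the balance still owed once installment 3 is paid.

$19,289.22

Installment 1: opening $49,721.13; interest $944.70 → $50,665.83; payment $11,088.67; balance $39,577.16
Installment 2: opening $39,577.16; interest $751.97 → $40,329.13; payment $10,895.94; balance $29,433.19
Installment 3: opening $29,433.19; interest $559.23 → $29,992.42; payment $10,703.20; balance $19,289.22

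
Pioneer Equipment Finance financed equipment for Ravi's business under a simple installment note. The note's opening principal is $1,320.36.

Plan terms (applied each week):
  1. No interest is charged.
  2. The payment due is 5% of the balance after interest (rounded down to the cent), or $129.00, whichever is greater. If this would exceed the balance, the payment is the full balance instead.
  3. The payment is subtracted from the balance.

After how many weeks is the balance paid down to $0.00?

Week 1: opening $1,320.36; payment $129.00; balance $1,191.36
Week 2: opening $1,191.36; payment $129.00; balance $1,062.36
Week 3: opening $1,062.36; payment $129.00; balance $933.36
Week 4: opening $933.36; payment $129.00; balance $804.36
Week 5: opening $804.36; payment $129.00; balance $675.36
Week 6: opening $675.36; payment $129.00; balance $546.36
Week 7: opening $546.36; payment $129.00; balance $417.36
Week 8: opening $417.36; payment $129.00; balance $288.36
Week 9: opening $288.36; payment $129.00; balance $159.36
Week 10: opening $159.36; payment $129.00; balance $30.36
Week 11: opening $30.36; payment $30.36; balance $0.00
Balance reaches $0.00 in week 11.

11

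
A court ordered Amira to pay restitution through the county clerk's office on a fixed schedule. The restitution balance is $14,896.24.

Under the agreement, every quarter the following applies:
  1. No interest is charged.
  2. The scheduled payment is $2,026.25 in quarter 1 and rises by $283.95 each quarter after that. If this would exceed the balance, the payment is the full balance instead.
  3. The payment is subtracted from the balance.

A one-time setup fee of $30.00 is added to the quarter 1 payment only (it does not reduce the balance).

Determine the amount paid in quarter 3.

$2,594.15

# | Opening | Payment | Fee | End bal
1 | $14,896.24 | $2,026.25 | $30.00 | $12,869.99
2 | $12,869.99 | $2,310.20 | — | $10,559.79
3 | $10,559.79 | $2,594.15 | — | $7,965.64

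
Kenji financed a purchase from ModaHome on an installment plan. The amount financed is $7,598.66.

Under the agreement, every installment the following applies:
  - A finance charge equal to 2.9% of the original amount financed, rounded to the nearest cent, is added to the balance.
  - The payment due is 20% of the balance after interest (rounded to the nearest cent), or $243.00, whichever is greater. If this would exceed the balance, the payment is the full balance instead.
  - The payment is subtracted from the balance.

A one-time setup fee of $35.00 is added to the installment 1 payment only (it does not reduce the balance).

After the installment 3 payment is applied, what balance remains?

Installment 1: opening $7,598.66; interest $220.36 → $7,819.02; payment $1,563.80 (+ $35.00 fee); balance $6,255.22
Installment 2: opening $6,255.22; interest $220.36 → $6,475.58; payment $1,295.12; balance $5,180.46
Installment 3: opening $5,180.46; interest $220.36 → $5,400.82; payment $1,080.16; balance $4,320.66

$4,320.66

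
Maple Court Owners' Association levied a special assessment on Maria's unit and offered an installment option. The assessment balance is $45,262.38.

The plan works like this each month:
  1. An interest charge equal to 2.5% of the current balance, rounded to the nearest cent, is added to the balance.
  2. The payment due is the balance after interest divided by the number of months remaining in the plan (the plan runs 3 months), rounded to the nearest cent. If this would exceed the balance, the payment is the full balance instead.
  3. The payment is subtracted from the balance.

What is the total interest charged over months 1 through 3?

$2,301.07

Month 1: opening $45,262.38; interest $1,131.56 → $46,393.94; payment $15,464.65; balance $30,929.29
Month 2: opening $30,929.29; interest $773.23 → $31,702.52; payment $15,851.26; balance $15,851.26
Month 3: opening $15,851.26; interest $396.28 → $16,247.54; payment $16,247.54; balance $0.00
Total interest: $1,131.56 + $773.23 + $396.28 = $2,301.07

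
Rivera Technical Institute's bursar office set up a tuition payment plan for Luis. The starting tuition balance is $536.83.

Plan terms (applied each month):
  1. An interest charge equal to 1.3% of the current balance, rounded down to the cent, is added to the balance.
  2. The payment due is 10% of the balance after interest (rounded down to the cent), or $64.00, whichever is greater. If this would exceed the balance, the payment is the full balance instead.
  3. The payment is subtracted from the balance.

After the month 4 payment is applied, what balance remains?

$304.23

Month 1: opening $536.83; interest $6.97 → $543.80; payment $64.00; balance $479.80
Month 2: opening $479.80; interest $6.23 → $486.03; payment $64.00; balance $422.03
Month 3: opening $422.03; interest $5.48 → $427.51; payment $64.00; balance $363.51
Month 4: opening $363.51; interest $4.72 → $368.23; payment $64.00; balance $304.23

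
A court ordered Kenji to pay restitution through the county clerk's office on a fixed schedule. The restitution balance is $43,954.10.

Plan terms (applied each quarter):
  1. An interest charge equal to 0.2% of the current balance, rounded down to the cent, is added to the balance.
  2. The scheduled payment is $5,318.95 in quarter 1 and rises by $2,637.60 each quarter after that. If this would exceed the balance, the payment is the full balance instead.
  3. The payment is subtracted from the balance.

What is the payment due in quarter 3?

$10,594.15

# | Opening | Interest | Payment | End bal
1 | $43,954.10 | $87.90 | $5,318.95 | $38,723.05
2 | $38,723.05 | $77.44 | $7,956.55 | $30,843.94
3 | $30,843.94 | $61.68 | $10,594.15 | $20,311.47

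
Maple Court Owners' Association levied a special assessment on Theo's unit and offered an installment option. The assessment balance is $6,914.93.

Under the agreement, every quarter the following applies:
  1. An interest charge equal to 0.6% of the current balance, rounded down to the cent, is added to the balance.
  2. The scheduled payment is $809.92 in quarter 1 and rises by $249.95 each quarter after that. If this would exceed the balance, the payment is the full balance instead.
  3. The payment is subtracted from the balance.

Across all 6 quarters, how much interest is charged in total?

$149.06

Quarter 1: $6,914.93 +$41.48 interest = $6,956.41; pay $809.92 → $6,146.49
Quarter 2: $6,146.49 +$36.87 interest = $6,183.36; pay $1,059.87 → $5,123.49
Quarter 3: $5,123.49 +$30.74 interest = $5,154.23; pay $1,309.82 → $3,844.41
Quarter 4: $3,844.41 +$23.06 interest = $3,867.47; pay $1,559.77 → $2,307.70
Quarter 5: $2,307.70 +$13.84 interest = $2,321.54; pay $1,809.72 → $511.82
Quarter 6: $511.82 +$3.07 interest = $514.89; pay $514.89 → $0.00
Total interest: $41.48 + $36.87 + $30.74 + $23.06 + $13.84 + $3.07 = $149.06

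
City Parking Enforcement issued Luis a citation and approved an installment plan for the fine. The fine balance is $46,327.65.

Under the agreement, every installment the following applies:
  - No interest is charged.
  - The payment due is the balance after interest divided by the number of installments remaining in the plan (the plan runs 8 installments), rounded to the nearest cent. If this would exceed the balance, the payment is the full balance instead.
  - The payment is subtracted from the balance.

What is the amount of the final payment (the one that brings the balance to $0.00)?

Installment 1: $46,327.65 − $5,790.96 → $40,536.69
Installment 2: $40,536.69 − $5,790.96 → $34,745.73
Installment 3: $34,745.73 − $5,790.96 → $28,954.77
Installment 4: $28,954.77 − $5,790.95 → $23,163.82
Installment 5: $23,163.82 − $5,790.96 → $17,372.86
Installment 6: $17,372.86 − $5,790.95 → $11,581.91
Installment 7: $11,581.91 − $5,790.96 → $5,790.95
Installment 8: $5,790.95 − $5,790.95 → $0.00

$5,790.95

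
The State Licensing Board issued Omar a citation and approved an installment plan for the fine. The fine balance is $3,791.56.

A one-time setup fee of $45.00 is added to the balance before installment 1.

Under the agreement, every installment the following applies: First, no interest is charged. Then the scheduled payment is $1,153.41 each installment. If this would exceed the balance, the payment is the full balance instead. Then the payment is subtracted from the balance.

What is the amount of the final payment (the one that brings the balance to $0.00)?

$376.33

Installment 1: $3,836.56 − $1,153.41 → $2,683.15
Installment 2: $2,683.15 − $1,153.41 → $1,529.74
Installment 3: $1,529.74 − $1,153.41 → $376.33
Installment 4: $376.33 − $376.33 → $0.00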